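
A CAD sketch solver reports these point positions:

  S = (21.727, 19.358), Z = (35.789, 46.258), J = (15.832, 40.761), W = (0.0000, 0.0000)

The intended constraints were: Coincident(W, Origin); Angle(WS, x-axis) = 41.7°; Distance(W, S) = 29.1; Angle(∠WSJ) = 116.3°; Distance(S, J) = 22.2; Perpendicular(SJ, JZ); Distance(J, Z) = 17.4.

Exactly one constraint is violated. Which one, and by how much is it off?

Distance(J, Z) = 17.4 — off by 3.30.

W = (0.00, 0.00) ✓; WS at 41.70° ✓; |WS| = 29.10 ✓; ∠WSJ = 116.3° ✓; |SJ| = 22.20 ✓; ∠(SJ, JZ) = 90.00° ✓; |JZ| = 20.70 ✗.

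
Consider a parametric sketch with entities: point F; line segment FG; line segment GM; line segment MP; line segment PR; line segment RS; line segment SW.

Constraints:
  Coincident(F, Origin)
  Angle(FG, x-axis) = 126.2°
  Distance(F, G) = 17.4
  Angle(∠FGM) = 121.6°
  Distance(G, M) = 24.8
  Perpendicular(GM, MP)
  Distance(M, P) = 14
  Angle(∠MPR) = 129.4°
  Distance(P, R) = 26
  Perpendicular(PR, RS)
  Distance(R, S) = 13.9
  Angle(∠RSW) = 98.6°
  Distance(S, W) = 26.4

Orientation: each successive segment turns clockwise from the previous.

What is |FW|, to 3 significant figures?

27.0

PR ⟂ RS, so RS runs at -163°; with |RS| = 13.9, S = (6.47, 2.77). ∠RSW = 98.6° gives SW at 116° from the x-axis; with |SW| = 26.4, W = (-5.02, 26.5). Then |FW| = |W − F| = 27.0.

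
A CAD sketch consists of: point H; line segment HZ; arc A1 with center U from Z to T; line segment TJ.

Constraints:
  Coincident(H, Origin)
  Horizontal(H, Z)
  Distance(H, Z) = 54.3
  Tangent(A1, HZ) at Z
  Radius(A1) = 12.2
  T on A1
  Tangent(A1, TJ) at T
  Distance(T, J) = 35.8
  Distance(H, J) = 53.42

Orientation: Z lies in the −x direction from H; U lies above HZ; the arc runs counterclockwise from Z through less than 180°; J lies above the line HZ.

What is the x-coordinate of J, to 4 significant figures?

-32.02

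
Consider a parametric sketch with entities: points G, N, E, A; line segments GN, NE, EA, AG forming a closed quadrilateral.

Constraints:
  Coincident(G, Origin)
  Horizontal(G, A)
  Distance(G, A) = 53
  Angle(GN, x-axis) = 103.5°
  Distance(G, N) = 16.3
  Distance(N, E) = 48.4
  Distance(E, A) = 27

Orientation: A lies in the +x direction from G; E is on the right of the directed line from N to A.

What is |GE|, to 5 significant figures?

36.062

Checks: |NE| = 48.40 ✓; |EA| = 27.00 ✓.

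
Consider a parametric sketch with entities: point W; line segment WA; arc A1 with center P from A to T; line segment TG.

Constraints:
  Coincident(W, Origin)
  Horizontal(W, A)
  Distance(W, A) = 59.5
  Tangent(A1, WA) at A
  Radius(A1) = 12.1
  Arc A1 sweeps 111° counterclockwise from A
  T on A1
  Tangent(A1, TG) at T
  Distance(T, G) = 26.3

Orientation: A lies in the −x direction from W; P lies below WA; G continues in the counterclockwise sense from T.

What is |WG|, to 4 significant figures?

73.80

On A1, A sits at bearing 90° from P; a 111° counterclockwise sweep puts T at bearing 201°, so T = P + 12.1·(cos 201°, sin 201°) = (-70.80, -16.44). A1 meets TG tangentially, so PT is at right angles to TG, so TG runs along (−sin 201°, cos 201°); with |TG| = 26.3, G = (-61.37, -40.99). Then |WG| = |G − W| = 73.80.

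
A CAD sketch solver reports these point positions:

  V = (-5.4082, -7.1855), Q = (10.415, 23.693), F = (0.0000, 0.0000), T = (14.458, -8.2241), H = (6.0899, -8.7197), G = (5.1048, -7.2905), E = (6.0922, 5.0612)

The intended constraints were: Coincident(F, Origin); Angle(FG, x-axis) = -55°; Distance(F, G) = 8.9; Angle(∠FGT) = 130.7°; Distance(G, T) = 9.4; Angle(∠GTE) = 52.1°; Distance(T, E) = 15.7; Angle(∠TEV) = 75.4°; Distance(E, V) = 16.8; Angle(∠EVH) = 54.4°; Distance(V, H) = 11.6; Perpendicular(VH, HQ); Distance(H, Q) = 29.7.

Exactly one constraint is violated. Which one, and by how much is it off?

Distance(H, Q) = 29.7 — off by 3.00.

F = (0.00, 0.00) ✓; FG at -55.00° ✓; |FG| = 8.900 ✓; ∠FGT = 130.7° ✓; |GT| = 9.400 ✓; ∠GTE = 52.10° ✓; |TE| = 15.70 ✓; ∠TEV = 75.40° ✓; |EV| = 16.80 ✓; ∠EVH = 54.40° ✓; |VH| = 11.60 ✓; ∠(VH, HQ) = 90.00° ✓; |HQ| = 32.70 ✗.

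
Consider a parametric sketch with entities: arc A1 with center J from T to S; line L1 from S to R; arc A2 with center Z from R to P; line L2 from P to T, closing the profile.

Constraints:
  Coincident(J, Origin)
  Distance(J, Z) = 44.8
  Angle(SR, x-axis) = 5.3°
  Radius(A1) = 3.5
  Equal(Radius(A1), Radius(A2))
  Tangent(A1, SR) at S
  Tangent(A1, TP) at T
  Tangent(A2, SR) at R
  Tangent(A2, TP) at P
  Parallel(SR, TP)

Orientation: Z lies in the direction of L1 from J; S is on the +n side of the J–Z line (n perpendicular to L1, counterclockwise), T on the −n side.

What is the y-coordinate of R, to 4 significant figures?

7.623

The slot axis is L1's direction at 5.3°, so u = (cos 5.3°, sin 5.3°) = (0.9957, 0.09237) and n = (−sin 5.3°, cos 5.3°) = (-0.09237, 0.9957). J is at the origin and Z lies 44.8 along u from J, so Z = 44.8·u = (44.61, 4.138). Tangency of A1 to both parallel lines with radius 3.5 puts S and T at J ± 3.5·n: S = (-0.3233, 3.485), T = (0.3233, -3.485). Equal radii place R and P the same way about Z: R = Z + 3.5·n = (44.29, 7.623), P = Z − 3.5·n = (44.93, 0.6532). So R.y = 7.623.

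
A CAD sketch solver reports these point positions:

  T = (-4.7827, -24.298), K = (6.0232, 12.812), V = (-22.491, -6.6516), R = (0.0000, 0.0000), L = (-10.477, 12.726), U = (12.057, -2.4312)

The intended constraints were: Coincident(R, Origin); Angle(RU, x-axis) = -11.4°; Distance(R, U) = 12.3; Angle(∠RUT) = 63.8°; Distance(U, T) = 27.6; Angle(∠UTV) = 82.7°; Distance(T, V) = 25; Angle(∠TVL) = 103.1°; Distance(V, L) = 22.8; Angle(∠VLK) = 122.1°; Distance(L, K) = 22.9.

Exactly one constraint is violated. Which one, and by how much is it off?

Distance(L, K) = 22.9 — off by 6.40.

R = (0.00, 0.00) ✓; RU at -11.40° ✓; |RU| = 12.30 ✓; ∠RUT = 63.80° ✓; |UT| = 27.60 ✓; ∠UTV = 82.70° ✓; |TV| = 25.00 ✓; ∠TVL = 103.1° ✓; |VL| = 22.80 ✓; ∠VLK = 122.1° ✓; |LK| = 16.50 ✗.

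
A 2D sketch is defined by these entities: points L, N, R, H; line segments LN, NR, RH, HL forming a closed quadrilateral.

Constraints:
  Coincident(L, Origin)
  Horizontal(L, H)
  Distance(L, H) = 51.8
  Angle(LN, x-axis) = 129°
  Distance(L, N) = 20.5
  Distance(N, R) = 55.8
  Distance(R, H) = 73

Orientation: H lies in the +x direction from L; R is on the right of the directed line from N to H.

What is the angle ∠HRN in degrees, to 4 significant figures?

60.57°

L is at the origin; LH is horizontal with |LH| = 51.8 and H in +x, so H = (51.8, 0). LN runs at 129.0° with |LN| = 20.5, so N = (-12.90, 15.93). R is determined by |NR| = 55.8 and |RH| = 73.0 together: it lies at the intersection of circle(N, 55.8) and circle(H, 73.0). With |NH| = 66.63, the foot of the radical line on NH is 16.69 from N and the perpendicular offset is √(55.8² − 16.69²) = 53.24. Taking the right-of-NH solution: R = (-9.422, -39.76).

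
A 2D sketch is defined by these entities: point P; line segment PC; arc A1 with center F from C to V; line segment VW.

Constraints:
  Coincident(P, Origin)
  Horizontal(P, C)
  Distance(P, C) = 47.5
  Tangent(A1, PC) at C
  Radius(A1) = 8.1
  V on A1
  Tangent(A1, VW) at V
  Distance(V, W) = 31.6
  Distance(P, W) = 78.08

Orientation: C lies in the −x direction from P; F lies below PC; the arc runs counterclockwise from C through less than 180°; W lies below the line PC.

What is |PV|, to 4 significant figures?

54.20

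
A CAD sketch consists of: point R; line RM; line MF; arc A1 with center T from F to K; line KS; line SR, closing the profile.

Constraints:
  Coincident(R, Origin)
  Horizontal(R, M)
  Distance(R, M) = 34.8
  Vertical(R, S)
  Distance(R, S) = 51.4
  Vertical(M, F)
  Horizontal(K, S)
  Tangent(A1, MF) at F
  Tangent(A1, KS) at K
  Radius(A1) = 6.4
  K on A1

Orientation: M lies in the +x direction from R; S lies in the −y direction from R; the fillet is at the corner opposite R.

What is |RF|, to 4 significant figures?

56.89

R is at the origin; RM is horizontal with |RM| = 34.8 and M on the +x side, so M = (34.80, 0.000). R and S share the same x with |RS| = 51.4 and S on the −y side, so S = (0.000, -51.40). The virtual corner opposite R is at (34.80, -51.40). A1 meets MF tangentially, so TF is at right angles to MF and tangency of A1 to KS means the radius TK is perpendicular to KS, with radius 6.4, so the center T sits 6.4 in from both sides at T = (28.40, -45.00). That places the tangent points at F = (34.80, -45.00) on MF and K = (28.40, -51.40) on KS. Then |RF| = |F − R| = 56.89.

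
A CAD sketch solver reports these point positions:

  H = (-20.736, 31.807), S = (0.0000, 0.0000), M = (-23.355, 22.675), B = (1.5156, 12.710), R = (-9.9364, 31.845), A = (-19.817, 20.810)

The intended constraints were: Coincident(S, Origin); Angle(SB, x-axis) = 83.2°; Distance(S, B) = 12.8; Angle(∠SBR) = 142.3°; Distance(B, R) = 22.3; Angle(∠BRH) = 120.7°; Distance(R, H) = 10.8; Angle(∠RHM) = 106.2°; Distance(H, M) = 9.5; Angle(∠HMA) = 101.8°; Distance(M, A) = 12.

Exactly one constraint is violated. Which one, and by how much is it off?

Distance(M, A) = 12 — off by 8.00.

S = (0.00, 0.00) ✓; SB at 83.20° ✓; |SB| = 12.80 ✓; ∠SBR = 142.3° ✓; |BR| = 22.30 ✓; ∠BRH = 120.7° ✓; |RH| = 10.80 ✓; ∠RHM = 106.2° ✓; |HM| = 9.500 ✓; ∠HMA = 101.8° ✓; |MA| = 3.999 ✗.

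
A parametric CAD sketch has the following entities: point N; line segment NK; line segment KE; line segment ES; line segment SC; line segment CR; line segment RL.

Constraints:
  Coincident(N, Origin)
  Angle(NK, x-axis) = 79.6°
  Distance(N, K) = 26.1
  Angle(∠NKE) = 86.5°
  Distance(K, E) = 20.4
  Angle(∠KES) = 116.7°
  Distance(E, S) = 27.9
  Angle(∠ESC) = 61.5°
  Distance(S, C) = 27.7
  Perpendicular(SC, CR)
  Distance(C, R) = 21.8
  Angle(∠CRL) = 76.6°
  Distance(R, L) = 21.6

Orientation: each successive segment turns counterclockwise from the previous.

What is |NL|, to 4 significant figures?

31.03

N is at the origin; NK runs at 79.6° with length 26.1, so K = (4.712, 25.67). ∠NKE = 86.5° gives KE at 173.1° from the x-axis; with |KE| = 20.4, E = (-15.54, 28.12). ∠KES = 116.7° gives ES at -123.6° from the x-axis; with |ES| = 27.9, S = (-30.98, 4.884). ∠ESC = 61.5° gives SC at -5.100° from the x-axis; with |SC| = 27.7, C = (-3.390, 2.421). SC is perpendicular to CR, so CR runs at 84.90°; with |CR| = 21.8, R = (-1.452, 24.13). ∠CRL = 76.6° gives RL at -171.7° from the x-axis; with |RL| = 21.6, L = (-22.83, 21.02). Then |NL| = |L − N| = 31.03.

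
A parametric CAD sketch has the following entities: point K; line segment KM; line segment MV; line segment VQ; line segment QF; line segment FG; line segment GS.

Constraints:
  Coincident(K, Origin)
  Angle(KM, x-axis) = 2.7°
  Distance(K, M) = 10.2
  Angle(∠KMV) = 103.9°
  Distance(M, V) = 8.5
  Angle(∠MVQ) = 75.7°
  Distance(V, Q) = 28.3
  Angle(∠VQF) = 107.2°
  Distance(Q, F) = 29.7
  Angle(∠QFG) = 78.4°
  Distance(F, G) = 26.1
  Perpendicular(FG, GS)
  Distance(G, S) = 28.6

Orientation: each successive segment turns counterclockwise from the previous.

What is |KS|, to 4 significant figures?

6.962

K is at the origin; KM runs at 2.7° with length 10.2, so M = (10.19, 0.4805). ∠KMV = 103.9° gives MV at 78.80° from the x-axis; with |MV| = 8.5, V = (11.84, 8.819). ∠MVQ = 75.7° gives VQ at -176.9° from the x-axis; with |VQ| = 28.3, Q = (-16.42, 7.288). ∠VQF = 107.2° gives QF at -104.1° from the x-axis; with |QF| = 29.7, F = (-23.65, -21.52). ∠QFG = 78.4° gives FG at -2.500° from the x-axis; with |FG| = 26.1, G = (2.421, -22.66). FG is perpendicular to GS, so GS runs at 87.50°; with |GS| = 28.6, S = (3.668, 5.917). Then |KS| = |S − K| = 6.962.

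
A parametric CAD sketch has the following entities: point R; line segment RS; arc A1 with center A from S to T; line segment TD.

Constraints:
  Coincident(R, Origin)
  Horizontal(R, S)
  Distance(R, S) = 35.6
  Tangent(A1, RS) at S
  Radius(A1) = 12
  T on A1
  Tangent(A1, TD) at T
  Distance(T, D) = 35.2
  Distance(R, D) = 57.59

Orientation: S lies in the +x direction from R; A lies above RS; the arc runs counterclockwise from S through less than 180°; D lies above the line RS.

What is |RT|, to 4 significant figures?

49.48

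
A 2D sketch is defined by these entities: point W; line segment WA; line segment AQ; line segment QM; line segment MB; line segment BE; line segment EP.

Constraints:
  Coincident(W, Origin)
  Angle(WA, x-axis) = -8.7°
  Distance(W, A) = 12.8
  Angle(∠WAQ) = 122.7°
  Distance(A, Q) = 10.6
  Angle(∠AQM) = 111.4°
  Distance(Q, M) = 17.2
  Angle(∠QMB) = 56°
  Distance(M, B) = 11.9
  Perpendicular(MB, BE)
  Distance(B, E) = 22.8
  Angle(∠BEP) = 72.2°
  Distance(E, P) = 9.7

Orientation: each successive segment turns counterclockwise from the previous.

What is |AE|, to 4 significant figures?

13.52

∠QMB = 56.0° gives MB at -118.8° from the x-axis; with |MB| = 11.9, B = (6.068, 10.88). The perpendicularity gives BE at right angles to MB, so BE runs at -28.80°; with |BE| = 22.8, E = (26.05, -0.09903). Then |AE| = |E − A| = 13.52.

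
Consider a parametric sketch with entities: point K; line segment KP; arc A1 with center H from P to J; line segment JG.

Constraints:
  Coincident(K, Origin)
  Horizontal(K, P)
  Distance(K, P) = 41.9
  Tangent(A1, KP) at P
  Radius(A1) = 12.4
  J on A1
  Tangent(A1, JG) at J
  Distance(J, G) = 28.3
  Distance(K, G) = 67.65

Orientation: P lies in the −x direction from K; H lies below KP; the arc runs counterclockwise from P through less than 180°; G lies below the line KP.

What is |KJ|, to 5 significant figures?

55.735

Checks: |HJ| = 12.40 ✓; ∠(HJ, JG) = 90.00° ✓; |JG| = 28.30 ✓; |KG| = 67.65 ✓.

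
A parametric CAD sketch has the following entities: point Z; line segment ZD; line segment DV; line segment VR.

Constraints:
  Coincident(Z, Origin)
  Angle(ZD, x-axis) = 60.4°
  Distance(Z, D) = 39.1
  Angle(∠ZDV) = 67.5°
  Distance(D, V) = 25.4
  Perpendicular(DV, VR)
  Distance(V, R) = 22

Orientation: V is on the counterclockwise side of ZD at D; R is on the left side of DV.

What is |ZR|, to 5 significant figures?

17.562

∠ZDV = 67.5°, so DV runs at 60.4° + (180° − 67.5°) = 172.90° from the x-axis; with |DV| = 25.4, V = D + 25.4·(cos 172.90°, sin 172.90°) = (-5.8921, 37.137). DV is perpendicular to VR; with |VR| = 22.0 on the left of DV, R = V + 22.0·(-0.12360, -0.99233) = (-8.6113, 15.305). Then |ZR| = |R − Z| = 17.562.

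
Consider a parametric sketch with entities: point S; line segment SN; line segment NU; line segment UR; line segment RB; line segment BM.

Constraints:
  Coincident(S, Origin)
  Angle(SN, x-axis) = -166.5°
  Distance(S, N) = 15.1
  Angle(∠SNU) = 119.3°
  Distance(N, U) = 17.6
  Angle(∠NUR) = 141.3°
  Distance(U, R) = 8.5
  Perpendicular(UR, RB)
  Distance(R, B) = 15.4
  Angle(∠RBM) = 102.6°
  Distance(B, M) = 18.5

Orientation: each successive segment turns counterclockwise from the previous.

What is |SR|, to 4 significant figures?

32.58

∠SNU = 119.3° gives NU at -105.8° from the x-axis; with |NU| = 17.6, U = (-19.47, -20.46). ∠NUR = 141.3° gives UR at -67.10° from the x-axis; with |UR| = 8.5, R = (-16.17, -28.29). Then |SR| = |R − S| = 32.58.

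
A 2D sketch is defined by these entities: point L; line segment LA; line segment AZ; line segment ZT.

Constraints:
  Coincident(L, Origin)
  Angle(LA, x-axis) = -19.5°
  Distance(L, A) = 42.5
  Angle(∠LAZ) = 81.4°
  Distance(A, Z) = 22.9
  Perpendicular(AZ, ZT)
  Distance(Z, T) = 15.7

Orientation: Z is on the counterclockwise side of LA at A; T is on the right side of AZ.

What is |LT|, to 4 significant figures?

60.05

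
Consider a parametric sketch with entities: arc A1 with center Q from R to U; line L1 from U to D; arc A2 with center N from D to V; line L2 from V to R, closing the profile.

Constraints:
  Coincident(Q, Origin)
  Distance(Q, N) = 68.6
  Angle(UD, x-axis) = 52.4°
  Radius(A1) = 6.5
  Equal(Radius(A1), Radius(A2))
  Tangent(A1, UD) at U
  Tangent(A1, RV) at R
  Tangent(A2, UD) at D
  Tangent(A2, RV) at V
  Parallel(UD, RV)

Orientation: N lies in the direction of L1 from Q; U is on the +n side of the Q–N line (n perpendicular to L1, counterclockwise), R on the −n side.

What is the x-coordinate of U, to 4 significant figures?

-5.150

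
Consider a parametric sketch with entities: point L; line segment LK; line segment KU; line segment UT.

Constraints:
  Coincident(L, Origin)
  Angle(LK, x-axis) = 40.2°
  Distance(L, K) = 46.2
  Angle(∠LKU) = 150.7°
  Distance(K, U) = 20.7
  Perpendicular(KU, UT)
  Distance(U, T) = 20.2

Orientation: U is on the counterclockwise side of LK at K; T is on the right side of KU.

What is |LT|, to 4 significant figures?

74.51

L is at the origin; LK runs at 40.2° with length 46.2, so K = 46.2·(cos 40.2°, sin 40.2°) = (35.29, 29.82). ∠LKU = 150.7°, so KU runs at 40.2° + (180° − 150.7°) = 69.50° from the x-axis; with |KU| = 20.7, U = K + 20.7·(cos 69.50°, sin 69.50°) = (42.54, 49.21). KU ⟂ UT; with |UT| = 20.2 on the right of KU, T = U + 20.2·(0.9367, -0.3502) = (61.46, 42.14). Then |LT| = |T − L| = 74.51.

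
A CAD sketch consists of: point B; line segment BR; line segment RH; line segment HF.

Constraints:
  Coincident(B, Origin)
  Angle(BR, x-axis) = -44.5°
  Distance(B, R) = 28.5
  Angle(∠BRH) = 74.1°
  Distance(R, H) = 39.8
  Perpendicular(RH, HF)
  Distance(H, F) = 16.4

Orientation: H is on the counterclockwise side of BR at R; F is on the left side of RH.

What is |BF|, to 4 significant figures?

33.83

B is at the origin; BR runs at -44.5° with length 28.5, so R = 28.5·(cos -44.5°, sin -44.5°) = (20.33, -19.98). ∠BRH = 74.1°, so RH runs at -44.5° + (180° − 74.1°) = 61.40° from the x-axis; with |RH| = 39.8, H = R + 39.8·(cos 61.40°, sin 61.40°) = (39.38, 14.97). RH is perpendicular to HF; with |HF| = 16.4 on the left of RH, F = H + 16.4·(-0.8780, 0.4787) = (24.98, 22.82). Then |BF| = |F − B| = 33.83.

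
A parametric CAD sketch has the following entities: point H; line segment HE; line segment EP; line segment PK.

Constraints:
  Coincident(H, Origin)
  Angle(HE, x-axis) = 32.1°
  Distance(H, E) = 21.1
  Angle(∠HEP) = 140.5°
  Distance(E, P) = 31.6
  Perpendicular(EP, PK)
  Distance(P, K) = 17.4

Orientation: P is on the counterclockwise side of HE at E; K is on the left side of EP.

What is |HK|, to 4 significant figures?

48.05

H is at the origin; HE runs at 32.1° with length 21.1, so E = 21.1·(cos 32.1°, sin 32.1°) = (17.87, 11.21). ∠HEP = 140.5°, so EP runs at 32.1° + (180° − 140.5°) = 71.60° from the x-axis; with |EP| = 31.6, P = E + 31.6·(cos 71.60°, sin 71.60°) = (27.85, 41.20). EP is perpendicular to PK; with |PK| = 17.4 on the left of EP, K = P + 17.4·(-0.9489, 0.3156) = (11.34, 46.69). Then |HK| = |K − H| = 48.05.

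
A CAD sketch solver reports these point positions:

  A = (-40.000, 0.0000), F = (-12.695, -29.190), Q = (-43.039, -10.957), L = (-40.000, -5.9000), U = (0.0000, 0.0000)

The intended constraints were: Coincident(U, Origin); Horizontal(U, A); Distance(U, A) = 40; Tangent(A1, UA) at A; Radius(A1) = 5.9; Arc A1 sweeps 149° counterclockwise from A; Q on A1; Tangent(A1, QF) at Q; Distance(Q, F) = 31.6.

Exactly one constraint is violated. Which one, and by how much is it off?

Distance(Q, F) = 31.6 — off by 3.80.

U = (0.00, 0.00) ✓; U.y = 0.00, A.y = 0.00 ✓; |UA| = 40.00 ✓; ∠(LA, AU) = 90.00° ✓; |LA| = 5.900 ✓; bearing(L→Q) − bearing(L→A) = 149.0° ✓; |LQ| = 5.900 ✓; ∠(LQ, QF) = 90.00° ✓; |QF| = 35.40 ✗.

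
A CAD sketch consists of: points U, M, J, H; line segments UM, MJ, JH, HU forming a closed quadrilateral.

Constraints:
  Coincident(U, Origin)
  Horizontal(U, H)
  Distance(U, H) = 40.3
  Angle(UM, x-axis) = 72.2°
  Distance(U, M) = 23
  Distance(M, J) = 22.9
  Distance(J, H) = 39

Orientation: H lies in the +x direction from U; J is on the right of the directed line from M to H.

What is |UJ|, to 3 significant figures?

1.33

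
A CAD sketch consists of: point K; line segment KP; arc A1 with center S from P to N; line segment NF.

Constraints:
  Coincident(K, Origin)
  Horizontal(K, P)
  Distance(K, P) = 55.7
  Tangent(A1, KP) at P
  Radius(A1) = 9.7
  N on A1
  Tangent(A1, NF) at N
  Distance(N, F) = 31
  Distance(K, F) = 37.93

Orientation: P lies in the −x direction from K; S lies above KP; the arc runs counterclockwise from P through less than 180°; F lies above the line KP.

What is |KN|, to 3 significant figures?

48.6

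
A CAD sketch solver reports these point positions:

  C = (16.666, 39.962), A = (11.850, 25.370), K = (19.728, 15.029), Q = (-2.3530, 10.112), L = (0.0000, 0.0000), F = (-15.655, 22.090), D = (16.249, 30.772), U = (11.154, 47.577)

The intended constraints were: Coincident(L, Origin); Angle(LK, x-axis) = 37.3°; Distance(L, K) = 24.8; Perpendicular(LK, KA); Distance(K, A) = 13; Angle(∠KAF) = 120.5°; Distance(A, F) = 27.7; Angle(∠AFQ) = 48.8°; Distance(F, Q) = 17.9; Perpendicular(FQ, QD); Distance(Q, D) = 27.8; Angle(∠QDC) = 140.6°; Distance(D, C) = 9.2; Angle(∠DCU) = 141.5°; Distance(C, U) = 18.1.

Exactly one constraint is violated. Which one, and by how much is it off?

Distance(C, U) = 18.1 — off by 8.70.

L = (0.00, 0.00) ✓; LK at 37.30° ✓; |LK| = 24.80 ✓; ∠(LK, KA) = 90.00° ✓; |KA| = 13.00 ✓; ∠KAF = 120.5° ✓; |AF| = 27.70 ✓; ∠AFQ = 48.80° ✓; |FQ| = 17.90 ✓; ∠(FQ, QD) = 90.00° ✓; |QD| = 27.80 ✓; ∠QDC = 140.6° ✓; |DC| = 9.199 ✓; ∠DCU = 141.5° ✓; |CU| = 9.401 ✗.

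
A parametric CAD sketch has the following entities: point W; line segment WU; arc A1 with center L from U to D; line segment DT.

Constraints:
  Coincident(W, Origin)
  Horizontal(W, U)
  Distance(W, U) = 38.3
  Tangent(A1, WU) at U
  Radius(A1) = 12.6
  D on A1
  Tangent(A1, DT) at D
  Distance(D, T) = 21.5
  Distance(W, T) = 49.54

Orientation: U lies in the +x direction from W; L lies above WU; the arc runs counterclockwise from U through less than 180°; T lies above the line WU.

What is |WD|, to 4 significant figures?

52.05

Checks: |WU| = 38.30 ✓; ∠(LU, UW) = 90.00° ✓; |LD| = 12.60 ✓; ∠(LD, DT) = 90.00° ✓; |DT| = 21.50 ✓; |WT| = 49.54 ✓.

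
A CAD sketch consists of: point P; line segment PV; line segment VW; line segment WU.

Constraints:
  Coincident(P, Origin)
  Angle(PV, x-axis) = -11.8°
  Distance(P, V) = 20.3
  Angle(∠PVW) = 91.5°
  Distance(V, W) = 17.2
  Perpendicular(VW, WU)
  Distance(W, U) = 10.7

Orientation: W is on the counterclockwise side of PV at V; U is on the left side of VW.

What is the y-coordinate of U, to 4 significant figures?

15.05

P is at the origin; PV runs at -11.8° with length 20.3, so V = 20.3·(cos -11.8°, sin -11.8°) = (19.87, -4.151). ∠PVW = 91.5°, so VW runs at -11.8° + (180° − 91.5°) = 76.70° from the x-axis; with |VW| = 17.2, W = V + 17.2·(cos 76.70°, sin 76.70°) = (23.83, 12.59). VW is perpendicular to WU; with |WU| = 10.7 on the left of VW, U = W + 10.7·(-0.9732, 0.2300) = (13.41, 15.05). So U.y = 15.05.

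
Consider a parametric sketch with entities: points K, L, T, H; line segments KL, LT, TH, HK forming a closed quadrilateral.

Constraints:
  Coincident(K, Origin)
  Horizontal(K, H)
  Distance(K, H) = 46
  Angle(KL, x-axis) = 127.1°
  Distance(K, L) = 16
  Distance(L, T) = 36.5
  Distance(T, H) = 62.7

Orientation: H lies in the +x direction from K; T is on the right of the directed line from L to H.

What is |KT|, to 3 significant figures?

26.6

Checks: |LT| = 36.50 ✓; |TH| = 62.70 ✓.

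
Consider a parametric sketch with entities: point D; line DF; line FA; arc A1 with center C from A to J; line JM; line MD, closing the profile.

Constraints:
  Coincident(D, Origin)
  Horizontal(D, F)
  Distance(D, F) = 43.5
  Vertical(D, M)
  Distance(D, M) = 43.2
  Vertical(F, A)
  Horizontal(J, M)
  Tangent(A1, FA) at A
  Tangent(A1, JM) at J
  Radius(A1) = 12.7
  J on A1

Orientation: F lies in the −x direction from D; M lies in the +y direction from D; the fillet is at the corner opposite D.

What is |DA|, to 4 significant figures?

53.13

The virtual corner opposite D is at (-43.50, 43.20). Since A1 is tangent to FA there, CA ⟂ FA and tangency of A1 to JM means the radius CJ is perpendicular to JM, with radius 12.7, so the center C sits 12.7 in from both sides at C = (-30.80, 30.50). That places the tangent points at A = (-43.50, 30.50) on FA and J = (-30.80, 43.20) on JM. Then |DA| = |A − D| = 53.13.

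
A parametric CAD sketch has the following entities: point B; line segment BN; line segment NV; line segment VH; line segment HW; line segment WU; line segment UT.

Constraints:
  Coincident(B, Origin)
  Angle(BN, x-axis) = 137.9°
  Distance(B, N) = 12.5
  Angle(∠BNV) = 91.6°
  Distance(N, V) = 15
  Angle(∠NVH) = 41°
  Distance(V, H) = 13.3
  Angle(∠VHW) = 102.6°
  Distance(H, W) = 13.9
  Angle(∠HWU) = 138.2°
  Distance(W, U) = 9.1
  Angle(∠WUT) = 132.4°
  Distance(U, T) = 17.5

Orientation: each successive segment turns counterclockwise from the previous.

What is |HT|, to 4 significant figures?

31.48

∠HWU = 138.2° gives WU at 124.5° from the x-axis; with |WU| = 9.1, U = (-9.783, 20.05). ∠WUT = 132.4° gives UT at 172.1° from the x-axis; with |UT| = 17.5, T = (-27.12, 22.46). Then |HT| = |T − H| = 31.48.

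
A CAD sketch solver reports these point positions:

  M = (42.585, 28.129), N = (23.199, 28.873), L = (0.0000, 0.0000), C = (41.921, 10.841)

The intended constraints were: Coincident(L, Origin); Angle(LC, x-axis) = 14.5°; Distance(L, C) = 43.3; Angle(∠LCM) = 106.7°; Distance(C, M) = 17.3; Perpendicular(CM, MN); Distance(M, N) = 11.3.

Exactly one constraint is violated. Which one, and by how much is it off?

Distance(M, N) = 11.3 — off by 8.10.

L = (0.00, 0.00) ✓; LC at 14.50° ✓; |LC| = 43.30 ✓; ∠LCM = 106.7° ✓; |CM| = 17.30 ✓; ∠(CM, MN) = 90.00° ✓; |MN| = 19.40 ✗.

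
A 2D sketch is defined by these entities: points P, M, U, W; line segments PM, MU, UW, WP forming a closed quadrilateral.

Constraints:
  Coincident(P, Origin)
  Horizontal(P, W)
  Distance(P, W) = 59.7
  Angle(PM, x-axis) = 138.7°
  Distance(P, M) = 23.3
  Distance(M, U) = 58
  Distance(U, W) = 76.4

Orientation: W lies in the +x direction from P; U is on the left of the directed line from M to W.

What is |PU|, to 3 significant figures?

64.7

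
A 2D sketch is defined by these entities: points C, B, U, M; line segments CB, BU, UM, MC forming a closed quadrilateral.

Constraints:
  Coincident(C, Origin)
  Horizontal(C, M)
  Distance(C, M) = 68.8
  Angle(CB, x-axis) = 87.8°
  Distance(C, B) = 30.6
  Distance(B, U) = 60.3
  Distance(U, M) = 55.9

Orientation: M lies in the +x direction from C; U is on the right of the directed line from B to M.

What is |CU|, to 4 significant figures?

33.28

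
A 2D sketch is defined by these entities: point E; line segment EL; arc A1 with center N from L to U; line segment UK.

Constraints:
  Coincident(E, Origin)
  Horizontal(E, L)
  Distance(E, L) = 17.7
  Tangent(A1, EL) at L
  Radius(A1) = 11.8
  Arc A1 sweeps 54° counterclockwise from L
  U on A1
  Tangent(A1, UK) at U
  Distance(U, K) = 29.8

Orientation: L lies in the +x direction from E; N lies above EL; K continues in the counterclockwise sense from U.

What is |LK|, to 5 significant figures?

39.646

On A1, L sits at bearing -90° from N; a 54° counterclockwise sweep puts U at bearing -36°, so U = N + 11.8·(cos -36°, sin -36°) = (27.246, 4.8641). A1 meets UK tangentially, so NU is at right angles to UK, so UK runs along (−sin -36°, cos -36°); with |UK| = 29.8, K = (44.762, 28.973). Then |LK| = |K − L| = 39.646.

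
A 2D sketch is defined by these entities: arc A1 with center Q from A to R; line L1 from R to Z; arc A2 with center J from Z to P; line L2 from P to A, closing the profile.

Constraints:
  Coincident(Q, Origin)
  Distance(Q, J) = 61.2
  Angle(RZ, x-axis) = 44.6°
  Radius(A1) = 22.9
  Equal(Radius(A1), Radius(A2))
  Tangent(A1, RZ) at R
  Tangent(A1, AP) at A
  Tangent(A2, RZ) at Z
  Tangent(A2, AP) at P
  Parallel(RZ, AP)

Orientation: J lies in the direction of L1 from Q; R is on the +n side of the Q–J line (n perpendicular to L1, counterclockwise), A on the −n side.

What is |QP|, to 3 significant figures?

65.3

The slot axis is L1's direction at 44.6°, so u = (cos 44.6°, sin 44.6°) = (0.712, 0.702) and n = (−sin 44.6°, cos 44.6°) = (-0.702, 0.712). Q is at the origin and J lies 61.2 along u from Q, so J = 61.2·u = (43.6, 43.0). Tangency of A1 to both parallel lines with radius 22.9 puts R and A at Q ± 22.9·n: R = (-16.1, 16.3), A = (16.1, -16.3). Equal radii place Z and P the same way about J: Z = J + 22.9·n = (27.5, 59.3), P = J − 22.9·n = (59.7, 26.7). Then |QP| = |P − Q| = 65.3.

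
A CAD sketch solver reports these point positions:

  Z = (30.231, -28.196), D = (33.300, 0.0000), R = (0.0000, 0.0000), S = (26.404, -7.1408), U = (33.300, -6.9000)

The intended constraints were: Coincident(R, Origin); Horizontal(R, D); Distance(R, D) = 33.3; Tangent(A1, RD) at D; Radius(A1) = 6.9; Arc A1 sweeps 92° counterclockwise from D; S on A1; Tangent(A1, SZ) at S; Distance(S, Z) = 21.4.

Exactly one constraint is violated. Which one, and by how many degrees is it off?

Tangent(A1, SZ) at S — off by 8.30°.

R = (0.00, 0.00) ✓; R.y = 0.00, D.y = 0.00 ✓; |RD| = 33.30 ✓; ∠(UD, DR) = 90.00° ✓; |UD| = 6.900 ✓; bearing(U→S) − bearing(U→D) = 92.00° ✓; |US| = 6.900 ✓; ∠(US, SZ) = 81.70° ✗; |SZ| = 21.40 ✓.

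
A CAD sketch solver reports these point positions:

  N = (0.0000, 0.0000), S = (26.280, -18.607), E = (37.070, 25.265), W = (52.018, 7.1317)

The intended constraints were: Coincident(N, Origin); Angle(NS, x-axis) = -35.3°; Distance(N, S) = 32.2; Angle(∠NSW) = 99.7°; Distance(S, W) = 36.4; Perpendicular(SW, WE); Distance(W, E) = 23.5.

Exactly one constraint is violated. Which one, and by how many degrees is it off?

Perpendicular(SW, WE) — off by 5.50°.

N = (0.00, 0.00) ✓; NS at -35.30° ✓; |NS| = 32.20 ✓; ∠NSW = 99.70° ✓; |SW| = 36.40 ✓; ∠(SW, WE) = 84.50° ✗; |WE| = 23.50 ✓.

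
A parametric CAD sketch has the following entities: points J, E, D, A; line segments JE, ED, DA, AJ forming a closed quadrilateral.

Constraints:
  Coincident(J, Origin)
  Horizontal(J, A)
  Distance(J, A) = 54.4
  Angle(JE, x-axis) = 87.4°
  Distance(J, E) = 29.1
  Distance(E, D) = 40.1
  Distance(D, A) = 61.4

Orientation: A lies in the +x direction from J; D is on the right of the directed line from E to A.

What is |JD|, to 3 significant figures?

12.0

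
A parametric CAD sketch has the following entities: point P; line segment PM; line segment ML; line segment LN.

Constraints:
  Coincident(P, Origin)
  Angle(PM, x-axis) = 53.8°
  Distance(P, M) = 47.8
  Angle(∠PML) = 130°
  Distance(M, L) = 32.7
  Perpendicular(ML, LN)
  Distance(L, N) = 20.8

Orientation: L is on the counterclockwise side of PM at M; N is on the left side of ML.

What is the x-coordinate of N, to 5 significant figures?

0.23131

∠PML = 130.0°, so ML runs at 53.8° + (180° − 130.0°) = 103.80° from the x-axis; with |ML| = 32.7, L = M + 32.7·(cos 103.80°, sin 103.80°) = (20.431, 70.329). The perpendicularity gives LN at right angles to ML; with |LN| = 20.8 on the left of ML, N = L + 20.8·(-0.97113, -0.23853) = (0.23131, 65.367). So N.x = 0.23131.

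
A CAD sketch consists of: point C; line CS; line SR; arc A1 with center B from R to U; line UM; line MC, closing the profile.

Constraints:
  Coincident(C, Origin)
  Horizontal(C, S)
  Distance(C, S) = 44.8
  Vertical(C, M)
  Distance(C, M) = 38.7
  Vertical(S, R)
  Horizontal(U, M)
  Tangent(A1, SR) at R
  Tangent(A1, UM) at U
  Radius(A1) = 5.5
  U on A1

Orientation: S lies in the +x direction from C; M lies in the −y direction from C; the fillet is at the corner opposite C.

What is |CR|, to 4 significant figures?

55.76

The virtual corner opposite C is at (44.80, -38.70). The tangent condition forces BR to be normal to SR and the tangent condition forces BU to be normal to UM, with radius 5.5, so the center B sits 5.5 in from both sides at B = (39.30, -33.20). That places the tangent points at R = (44.80, -33.20) on SR and U = (39.30, -38.70) on UM. Then |CR| = |R − C| = 55.76.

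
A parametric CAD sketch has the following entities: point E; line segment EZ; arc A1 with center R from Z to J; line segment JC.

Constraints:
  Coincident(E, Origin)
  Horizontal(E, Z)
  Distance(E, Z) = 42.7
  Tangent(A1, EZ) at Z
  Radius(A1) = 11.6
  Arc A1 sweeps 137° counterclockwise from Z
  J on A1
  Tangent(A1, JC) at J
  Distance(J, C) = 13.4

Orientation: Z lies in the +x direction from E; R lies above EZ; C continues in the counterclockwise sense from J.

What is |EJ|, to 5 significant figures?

54.450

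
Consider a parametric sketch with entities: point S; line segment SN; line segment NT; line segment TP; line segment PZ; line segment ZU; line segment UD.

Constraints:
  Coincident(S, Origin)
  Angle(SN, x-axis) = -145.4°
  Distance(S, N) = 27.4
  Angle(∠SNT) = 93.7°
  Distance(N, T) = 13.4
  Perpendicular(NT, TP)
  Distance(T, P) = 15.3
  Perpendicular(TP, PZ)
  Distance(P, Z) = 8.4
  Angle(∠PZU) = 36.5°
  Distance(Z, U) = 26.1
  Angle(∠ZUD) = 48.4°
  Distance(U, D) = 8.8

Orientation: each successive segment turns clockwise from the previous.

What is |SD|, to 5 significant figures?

32.875

S is at the origin; SN runs at -145.4° with length 27.4, so N = (-22.554, -15.559). ∠SNT = 93.7° gives NT at 128.30° from the x-axis; with |NT| = 13.4, T = (-30.859, -5.0429). NT ⟂ TP, so TP runs at 38.300°; with |TP| = 15.3, P = (-18.852, 4.4397). TP ⟂ PZ, so PZ runs at -51.700°; with |PZ| = 8.4, Z = (-13.646, -2.1524). ∠PZU = 36.5° gives ZU at 164.80° from the x-axis; with |ZU| = 26.1, U = (-38.833, 4.6907). ∠ZUD = 48.4° gives UD at 33.200° from the x-axis; with |UD| = 8.8, D = (-31.469, 9.5093). Then |SD| = |D − S| = 32.875.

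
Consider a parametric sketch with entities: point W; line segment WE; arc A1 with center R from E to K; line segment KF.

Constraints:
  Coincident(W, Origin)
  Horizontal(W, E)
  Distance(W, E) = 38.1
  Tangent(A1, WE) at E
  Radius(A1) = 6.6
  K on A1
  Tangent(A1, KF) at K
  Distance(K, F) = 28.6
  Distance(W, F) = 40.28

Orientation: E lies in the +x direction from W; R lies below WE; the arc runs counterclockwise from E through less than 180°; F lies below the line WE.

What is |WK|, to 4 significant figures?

32.11

Checks: |RK| = 6.600 ✓; ∠(RK, KF) = 90.00° ✓; |KF| = 28.60 ✓; |WF| = 40.28 ✓.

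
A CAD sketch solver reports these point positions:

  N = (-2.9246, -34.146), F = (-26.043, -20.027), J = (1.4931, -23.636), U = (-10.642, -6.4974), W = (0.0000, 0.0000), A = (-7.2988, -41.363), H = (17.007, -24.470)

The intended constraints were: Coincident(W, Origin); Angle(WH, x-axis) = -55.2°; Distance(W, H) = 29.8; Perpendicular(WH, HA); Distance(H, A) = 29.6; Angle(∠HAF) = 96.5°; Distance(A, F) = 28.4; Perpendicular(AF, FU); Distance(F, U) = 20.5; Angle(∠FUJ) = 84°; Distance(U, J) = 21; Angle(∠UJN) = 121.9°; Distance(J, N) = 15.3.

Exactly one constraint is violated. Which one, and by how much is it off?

Distance(J, N) = 15.3 — off by 3.90.

W = (0.00, 0.00) ✓; WH at -55.20° ✓; |WH| = 29.80 ✓; ∠(WH, HA) = 90.00° ✓; |HA| = 29.60 ✓; ∠HAF = 96.50° ✓; |AF| = 28.40 ✓; ∠(AF, FU) = 90.00° ✓; |FU| = 20.50 ✓; ∠FUJ = 84.00° ✓; |UJ| = 21.00 ✓; ∠UJN = 121.9° ✓; |JN| = 11.40 ✗.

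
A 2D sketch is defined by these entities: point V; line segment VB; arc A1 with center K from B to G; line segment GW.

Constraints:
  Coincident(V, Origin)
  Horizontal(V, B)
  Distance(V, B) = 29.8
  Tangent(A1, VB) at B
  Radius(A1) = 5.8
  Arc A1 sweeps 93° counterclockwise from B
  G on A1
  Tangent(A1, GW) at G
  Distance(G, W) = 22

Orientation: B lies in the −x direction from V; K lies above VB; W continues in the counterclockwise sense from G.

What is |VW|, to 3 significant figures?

37.7

On A1, B sits at bearing -90° from K; a 93° counterclockwise sweep puts G at bearing 3°, so G = K + 5.8·(cos 3°, sin 3°) = (-24.0, 6.10). The tangent condition forces KG to be normal to GW, so GW runs along (−sin 3°, cos 3°); with |GW| = 22.0, W = (-25.2, 28.1). Then |VW| = |W − V| = 37.7.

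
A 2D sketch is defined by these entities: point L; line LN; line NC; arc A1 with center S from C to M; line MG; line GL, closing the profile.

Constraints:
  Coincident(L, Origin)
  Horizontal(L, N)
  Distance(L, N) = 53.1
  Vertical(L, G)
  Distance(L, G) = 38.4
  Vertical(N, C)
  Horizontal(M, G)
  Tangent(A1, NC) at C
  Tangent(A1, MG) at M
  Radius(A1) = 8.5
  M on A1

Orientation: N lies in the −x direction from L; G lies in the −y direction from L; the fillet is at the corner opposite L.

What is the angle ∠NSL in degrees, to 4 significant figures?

72.03°

L is at the origin; L and N share the same y with |LN| = 53.1 and N on the −x side, so N = (-53.10, 0.000). LG is vertical with |LG| = 38.4 and G on the −y side, so G = (0.000, -38.40). The virtual corner opposite L is at (-53.10, -38.40). The tangent condition forces SC to be normal to NC and tangency of A1 to MG means the radius SM is perpendicular to MG, with radius 8.5, so the center S sits 8.5 in from both sides at S = (-44.60, -29.90). Then cos ∠NSL = SN·SL / (|SN||SL|), giving 72.03°.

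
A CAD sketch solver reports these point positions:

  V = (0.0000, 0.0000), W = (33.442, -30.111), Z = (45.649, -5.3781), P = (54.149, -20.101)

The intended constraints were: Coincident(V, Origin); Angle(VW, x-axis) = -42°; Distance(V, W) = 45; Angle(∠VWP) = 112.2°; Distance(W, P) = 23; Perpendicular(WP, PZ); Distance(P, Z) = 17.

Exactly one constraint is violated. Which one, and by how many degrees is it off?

Perpendicular(WP, PZ) — off by 4.20°.

V = (0.00, 0.00) ✓; VW at -42.00° ✓; |VW| = 45.00 ✓; ∠VWP = 112.2° ✓; |WP| = 23.00 ✓; ∠(WP, PZ) = 94.20° ✗; |PZ| = 17.00 ✓.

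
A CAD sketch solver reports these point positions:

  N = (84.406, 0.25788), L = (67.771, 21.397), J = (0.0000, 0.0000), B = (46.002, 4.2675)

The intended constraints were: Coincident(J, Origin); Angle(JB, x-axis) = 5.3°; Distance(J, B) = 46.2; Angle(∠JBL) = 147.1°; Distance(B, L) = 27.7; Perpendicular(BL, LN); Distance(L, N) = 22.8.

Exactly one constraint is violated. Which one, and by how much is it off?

Distance(L, N) = 22.8 — off by 4.10.

J = (0.00, 0.00) ✓; JB at 5.300° ✓; |JB| = 46.20 ✓; ∠JBL = 147.1° ✓; |BL| = 27.70 ✓; ∠(BL, LN) = 90.00° ✓; |LN| = 26.90 ✗.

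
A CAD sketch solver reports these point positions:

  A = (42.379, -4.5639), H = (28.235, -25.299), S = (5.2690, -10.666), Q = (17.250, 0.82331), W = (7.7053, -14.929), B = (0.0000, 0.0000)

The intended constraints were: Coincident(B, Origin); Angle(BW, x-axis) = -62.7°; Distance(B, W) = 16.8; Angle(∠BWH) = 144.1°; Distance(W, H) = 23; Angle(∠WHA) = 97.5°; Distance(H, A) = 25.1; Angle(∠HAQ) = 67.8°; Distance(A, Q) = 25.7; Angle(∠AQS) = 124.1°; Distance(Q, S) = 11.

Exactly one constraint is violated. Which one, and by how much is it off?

Distance(Q, S) = 11 — off by 5.60.

B = (0.00, 0.00) ✓; BW at -62.70° ✓; |BW| = 16.80 ✓; ∠BWH = 144.1° ✓; |WH| = 23.00 ✓; ∠WHA = 97.50° ✓; |HA| = 25.10 ✓; ∠HAQ = 67.80° ✓; |AQ| = 25.70 ✓; ∠AQS = 124.1° ✓; |QS| = 16.60 ✗.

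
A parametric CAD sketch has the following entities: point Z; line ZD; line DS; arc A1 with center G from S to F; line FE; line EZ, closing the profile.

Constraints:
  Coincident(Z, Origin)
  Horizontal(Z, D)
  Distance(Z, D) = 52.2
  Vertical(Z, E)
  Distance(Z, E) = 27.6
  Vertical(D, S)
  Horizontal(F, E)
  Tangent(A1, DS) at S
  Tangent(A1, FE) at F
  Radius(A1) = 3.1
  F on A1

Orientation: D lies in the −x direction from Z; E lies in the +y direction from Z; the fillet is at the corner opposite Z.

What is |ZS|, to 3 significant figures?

57.7

Z is at the origin; ZD is horizontal with |ZD| = 52.2 and D on the −x side, so D = (-52.2, 0.00). ZE is vertical with |ZE| = 27.6 and E on the +y side, so E = (0.00, 27.6). The virtual corner opposite Z is at (-52.2, 27.6). A1 meets DS tangentially, so GS is at right angles to DS and A1 meets FE tangentially, so GF is at right angles to FE, with radius 3.1, so the center G sits 3.1 in from both sides at G = (-49.1, 24.5). That places the tangent points at S = (-52.2, 24.5) on DS and F = (-49.1, 27.6) on FE. Then |ZS| = |S − Z| = 57.7.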